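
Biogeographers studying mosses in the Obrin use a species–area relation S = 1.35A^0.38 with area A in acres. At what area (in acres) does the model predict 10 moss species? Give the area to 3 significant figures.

194 acres

10 = 1.35 × A^0.38  ⇒  A^0.38 = 10/1.35 = 7.407
ln A = ln(7.407) / 0.38 = 2.0025 / 0.38 = 5.2697
A = e^5.2697 ≈ 194.4 acres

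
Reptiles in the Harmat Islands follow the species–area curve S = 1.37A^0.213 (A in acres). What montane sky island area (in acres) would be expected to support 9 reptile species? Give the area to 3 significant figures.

6890 acres

9 = 1.37 × A^0.213  ⇒  A^0.213 = 9/1.37 = 6.569
ln A = ln(6.569) / 0.213 = 1.8824 / 0.213 = 8.8376
A = e^8.8376 ≈ 6889 acres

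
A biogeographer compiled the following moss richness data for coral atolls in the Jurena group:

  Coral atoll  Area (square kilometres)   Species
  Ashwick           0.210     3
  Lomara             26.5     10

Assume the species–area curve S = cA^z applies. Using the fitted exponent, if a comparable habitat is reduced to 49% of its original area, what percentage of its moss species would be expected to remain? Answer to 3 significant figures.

z = ln(10/3) / ln(26.5/0.21) = 1.2040 / 4.8378 = 0.2489
S_new/S_old = (A_new/A_old)^z = 0.49^0.2489 = exp(0.2489 × -0.7133) = 0.8373

83.7%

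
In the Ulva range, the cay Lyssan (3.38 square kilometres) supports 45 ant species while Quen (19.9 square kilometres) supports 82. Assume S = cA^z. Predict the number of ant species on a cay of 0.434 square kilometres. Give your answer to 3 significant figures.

22.5

z = ln(82/45) / ln(19.9/3.38) = 0.6001 / 1.7728 = 0.3385
c = 45 / 3.38^0.3385 = 45 / 1.51 = 29.8
S₃ = 29.8 × 0.434^0.3385 = 29.8 × 0.7539 ≈ 22.46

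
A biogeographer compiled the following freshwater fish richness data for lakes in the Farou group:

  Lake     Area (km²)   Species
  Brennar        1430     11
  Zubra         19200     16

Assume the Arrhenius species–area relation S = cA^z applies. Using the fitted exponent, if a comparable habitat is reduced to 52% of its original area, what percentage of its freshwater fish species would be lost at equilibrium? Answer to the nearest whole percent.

z = ln(16/11) / ln(19200/1430) = 0.3747 / 2.5972 = 0.1443
S_new/S_old = (A_new/A_old)^z = 0.52^0.1443 = exp(0.1443 × -0.6539) = 0.91
Fraction lost = 1 − 0.91 = 0.09003

9%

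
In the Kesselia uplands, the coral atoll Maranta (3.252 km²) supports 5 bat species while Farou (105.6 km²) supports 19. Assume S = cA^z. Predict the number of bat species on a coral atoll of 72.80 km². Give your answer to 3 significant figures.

16.5

z = ln(19/5) / ln(105.6/3.252) = 1.3350 / 3.4804 = 0.3836
c = 5 / 3.252^0.3836 = 5 / 1.572 = 3.181
S₃ = 3.181 × 72.8^0.3836 = 3.181 × 5.179 ≈ 16.47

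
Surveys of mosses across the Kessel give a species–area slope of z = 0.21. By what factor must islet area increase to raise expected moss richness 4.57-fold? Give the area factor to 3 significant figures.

1390

(A₂/A₁)^0.21 = 4.57, so A₂/A₁ = 4.57^(1/0.21) = 4.57^4.762
ln(A₂/A₁) = ln 4.57 / 0.21 = 1.5195 / 0.21 = 7.2358
A₂/A₁ = e^7.2358 ≈ 1388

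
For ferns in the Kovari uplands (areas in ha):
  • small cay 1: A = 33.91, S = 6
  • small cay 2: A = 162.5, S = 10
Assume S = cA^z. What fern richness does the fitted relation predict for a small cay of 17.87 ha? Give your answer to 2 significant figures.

z = ln(10/6) / ln(162.5/33.91) = 0.5108 / 1.5670 = 0.3260
c = 6 / 33.91^0.3260 = 6 / 3.154 = 1.902
S₃ = 1.902 × 17.87^0.3260 = 1.902 × 2.56 ≈ 4.869

4.9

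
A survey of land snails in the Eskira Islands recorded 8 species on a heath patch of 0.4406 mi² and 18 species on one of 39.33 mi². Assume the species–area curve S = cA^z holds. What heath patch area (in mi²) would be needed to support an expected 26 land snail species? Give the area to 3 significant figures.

z = ln(18/8) / ln(39.33/0.4406) = 0.8109 / 4.4916 = 0.1805
c = 8 / 0.4406^0.1805 = 8 / 0.8625 = 9.276
A = (26/9.276)^(1/0.1805) ⇒ ln A = ln(2.803)/0.1805 = 5.7088
A = e^5.7088 ≈ 301.5 mi²

301 mi²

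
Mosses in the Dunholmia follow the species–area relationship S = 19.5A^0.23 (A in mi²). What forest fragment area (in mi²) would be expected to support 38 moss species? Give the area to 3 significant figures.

18.2 mi²

38 = 19.5 × A^0.23  ⇒  A^0.23 = 38/19.5 = 1.949
ln A = ln(1.949) / 0.23 = 0.6672 / 0.23 = 2.9007
A = e^2.9007 ≈ 18.19 mi²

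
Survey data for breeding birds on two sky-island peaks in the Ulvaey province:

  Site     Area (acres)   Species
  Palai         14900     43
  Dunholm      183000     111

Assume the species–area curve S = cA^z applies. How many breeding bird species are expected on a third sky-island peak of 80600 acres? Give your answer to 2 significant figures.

z = ln(111/43) / ln(183000/14900) = 0.9483 / 2.5081 = 0.3781
c = 43 / 14900^0.3781 = 43 / 37.84 = 1.137
S₃ = 1.137 × 80600^0.3781 = 1.137 × 71.63 ≈ 81.41

81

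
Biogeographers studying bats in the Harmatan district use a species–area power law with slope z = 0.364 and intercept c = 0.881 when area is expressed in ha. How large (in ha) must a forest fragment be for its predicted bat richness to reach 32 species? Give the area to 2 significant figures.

32 = 0.881 × A^0.364  ⇒  A^0.364 = 32/0.881 = 36.32
ln A = ln(36.32) / 0.364 = 3.5924 / 0.364 = 9.8693
A = e^9.8693 ≈ 19328 ha

19000 ha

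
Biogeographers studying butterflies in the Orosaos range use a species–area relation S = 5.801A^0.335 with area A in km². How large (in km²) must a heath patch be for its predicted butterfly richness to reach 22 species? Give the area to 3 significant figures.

53.5 km²

22 = 5.801 × A^0.335  ⇒  A^0.335 = 22/5.801 = 3.792
ln A = ln(3.792) / 0.335 = 1.3330 / 0.335 = 3.9791
A = e^3.9791 ≈ 53.47 km²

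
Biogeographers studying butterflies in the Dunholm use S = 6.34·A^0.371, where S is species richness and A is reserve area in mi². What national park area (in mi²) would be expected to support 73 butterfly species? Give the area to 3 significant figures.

725 mi²

73 = 6.34 × A^0.371  ⇒  A^0.371 = 73/6.34 = 11.51
ln A = ln(11.51) / 0.371 = 2.4436 / 0.371 = 6.5865
A = e^6.5865 ≈ 725.2 mi²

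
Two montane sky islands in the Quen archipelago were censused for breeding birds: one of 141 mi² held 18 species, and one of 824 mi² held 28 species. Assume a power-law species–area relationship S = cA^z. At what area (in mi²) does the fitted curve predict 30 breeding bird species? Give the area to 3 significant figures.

z = ln(28/18) / ln(824/141) = 0.4418 / 1.7654 = 0.2503
c = 18 / 141^0.2503 = 18 / 3.451 = 5.217
A = (30/5.217)^(1/0.2503) ⇒ ln A = ln(5.751)/0.2503 = 6.9898
A = e^6.9898 ≈ 1086 mi²

1090 mi²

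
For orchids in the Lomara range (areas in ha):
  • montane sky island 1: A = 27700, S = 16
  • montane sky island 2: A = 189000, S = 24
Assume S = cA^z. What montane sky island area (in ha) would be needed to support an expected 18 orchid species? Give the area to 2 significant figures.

48000 ha

z = ln(24/16) / ln(189000/27700) = 0.4055 / 1.9203 = 0.2111
c = 16 / 27700^0.2111 = 16 / 8.67 = 1.845
A = (18/1.845)^(1/0.2111) ⇒ ln A = ln(9.754)/0.2111 = 10.7870
A = e^10.7870 ≈ 48388 ha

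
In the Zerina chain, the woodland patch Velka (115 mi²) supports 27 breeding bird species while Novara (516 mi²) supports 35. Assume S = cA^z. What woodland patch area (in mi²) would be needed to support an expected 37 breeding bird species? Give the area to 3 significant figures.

712 mi²

z = ln(35/27) / ln(516/115) = 0.2595 / 1.5012 = 0.1729
c = 27 / 115^0.1729 = 27 / 2.271 = 11.89
A = (37/11.89)^(1/0.1729) ⇒ ln A = ln(3.112)/0.1729 = 6.5676
A = e^6.5676 ≈ 711.6 mi²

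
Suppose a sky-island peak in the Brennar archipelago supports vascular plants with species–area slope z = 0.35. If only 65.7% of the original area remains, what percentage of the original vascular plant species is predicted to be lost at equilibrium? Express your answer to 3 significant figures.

S_new/S_old = (A_new/A_old)^z = 0.657^0.35
= exp(0.35 × ln 0.657) = exp(0.35 × -0.4201) = exp(-0.1470) ≈ 0.8633
Fraction lost = 1 − 0.8633 = 0.1367

13.7%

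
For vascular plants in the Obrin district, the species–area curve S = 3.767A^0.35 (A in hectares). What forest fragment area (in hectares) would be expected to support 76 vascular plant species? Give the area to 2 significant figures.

76 = 3.767 × A^0.35  ⇒  A^0.35 = 76/3.767 = 20.18
ln A = ln(20.18) / 0.35 = 3.0045 / 0.35 = 8.5842
A = e^8.5842 ≈ 5346 hectares

5300 hectares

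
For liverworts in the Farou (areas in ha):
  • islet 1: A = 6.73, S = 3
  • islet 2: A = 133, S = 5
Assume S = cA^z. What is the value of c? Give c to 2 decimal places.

2.16

z = ln(S₂/S₁) / ln(A₂/A₁) = ln(5/3) / ln(133/6.73) = 0.5108 / 2.9838 = 0.1712
c = S₁ / A₁^z = 3 / 6.73^0.1712 = 3 / 1.386 = 2.165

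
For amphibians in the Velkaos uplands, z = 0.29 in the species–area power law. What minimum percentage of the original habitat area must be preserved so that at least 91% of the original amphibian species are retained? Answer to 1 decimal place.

Need (A_new/A_old)^0.29 = 0.91, so A_new/A_old = 0.91^(1/0.29) = 0.91^3.448
ln(A_new/A_old) = ln 0.91 / 0.29 = -0.0943 / 0.29 = -0.3252
A_new/A_old = e^-0.3252 ≈ 0.7224

72.2%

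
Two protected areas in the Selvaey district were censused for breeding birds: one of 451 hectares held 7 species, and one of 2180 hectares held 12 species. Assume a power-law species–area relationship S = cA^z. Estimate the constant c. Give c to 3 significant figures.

z = ln(S₂/S₁) / ln(A₂/A₁) = ln(12/7) / ln(2180/451) = 0.5390 / 1.5756 = 0.3421
c = S₁ / A₁^z = 7 / 451^0.3421 = 7 / 8.09 = 0.8652

0.865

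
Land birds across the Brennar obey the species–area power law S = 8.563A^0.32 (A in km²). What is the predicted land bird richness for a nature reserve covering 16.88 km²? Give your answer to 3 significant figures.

21.2

S = 8.563 × 16.88^0.32 = 8.563 × 2.47 ≈ 21.15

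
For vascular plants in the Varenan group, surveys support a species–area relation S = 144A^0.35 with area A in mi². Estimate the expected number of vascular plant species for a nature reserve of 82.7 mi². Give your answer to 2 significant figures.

S = 144 × 82.7^0.35
ln S = ln 144 + 0.35 × ln 82.7 = 4.9698 + 0.35 × 4.4152 = 6.5151
S = e^6.5151 ≈ 675.3

680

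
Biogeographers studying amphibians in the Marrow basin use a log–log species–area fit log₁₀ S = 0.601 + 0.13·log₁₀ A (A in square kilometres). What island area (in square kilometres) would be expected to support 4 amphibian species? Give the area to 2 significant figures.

1.0 square kilometres

4 = 3.99 × A^0.13  ⇒  A^0.13 = 4/3.99 = 1.002
ln A = ln(1.002) / 0.13 = 0.0024 / 0.13 = 0.0188
A = e^0.0188 ≈ 1.019 square kilometres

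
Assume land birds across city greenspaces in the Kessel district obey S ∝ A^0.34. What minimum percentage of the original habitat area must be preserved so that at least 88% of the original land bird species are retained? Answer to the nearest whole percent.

69%

Need (A_new/A_old)^0.34 = 0.88, so A_new/A_old = 0.88^(1/0.34) = 0.88^2.941
ln(A_new/A_old) = ln 0.88 / 0.34 = -0.1278 / 0.34 = -0.3760
A_new/A_old = e^-0.3760 ≈ 0.6866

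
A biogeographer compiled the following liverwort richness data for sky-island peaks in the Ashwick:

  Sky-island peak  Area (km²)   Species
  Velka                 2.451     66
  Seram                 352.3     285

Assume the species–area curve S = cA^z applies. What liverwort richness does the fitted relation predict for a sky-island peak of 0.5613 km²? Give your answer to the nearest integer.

43

z = ln(285/66) / ln(352.3/2.451) = 1.4628 / 4.9680 = 0.2945
c = 66 / 2.451^0.2945 = 66 / 1.302 = 50.69
S₃ = 50.69 × 0.5613^0.2945 = 50.69 × 0.8436 ≈ 42.76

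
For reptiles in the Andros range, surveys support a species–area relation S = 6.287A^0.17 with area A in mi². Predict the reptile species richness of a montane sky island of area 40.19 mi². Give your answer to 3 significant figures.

S = 6.287 × 40.19^0.17
ln S = ln 6.287 + 0.17 × ln 40.19 = 1.8385 + 0.17 × 3.6936 = 2.4664
S = e^2.4664 ≈ 11.78

11.8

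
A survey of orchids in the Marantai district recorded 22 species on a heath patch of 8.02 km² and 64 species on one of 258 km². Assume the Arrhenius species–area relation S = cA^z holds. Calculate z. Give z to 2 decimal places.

Taking logs: ln S = ln c + z ln A, so z = (ln S₂ − ln S₁)/(ln A₂ − ln A₁).
z = ln(64/22) / ln(258/8.02) = ln(2.909) / ln(32.17) = 1.0678 / 3.4710 = 0.3076

0.31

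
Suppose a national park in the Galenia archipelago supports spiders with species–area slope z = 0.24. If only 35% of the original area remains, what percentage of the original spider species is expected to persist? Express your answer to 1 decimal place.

S_new/S_old = (A_new/A_old)^z = 0.35^0.24
= exp(0.24 × ln 0.35) = exp(0.24 × -1.0498) = exp(-0.2520) ≈ 0.7773

77.7%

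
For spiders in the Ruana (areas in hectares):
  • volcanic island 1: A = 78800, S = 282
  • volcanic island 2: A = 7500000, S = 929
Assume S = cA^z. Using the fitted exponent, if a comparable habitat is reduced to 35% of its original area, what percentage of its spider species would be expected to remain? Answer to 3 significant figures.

76.0%

z = ln(929/282) / ln(7500000/78800) = 1.1922 / 4.5557 = 0.2617
S_new/S_old = (A_new/A_old)^z = 0.35^0.2617 = exp(0.2617 × -1.0498) = 0.7598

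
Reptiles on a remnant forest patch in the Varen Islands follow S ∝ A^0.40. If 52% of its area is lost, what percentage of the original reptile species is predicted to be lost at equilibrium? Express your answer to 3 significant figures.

25.4%

S_new/S_old = (A_new/A_old)^z = 0.48^0.4
= exp(0.4 × ln 0.48) = exp(0.4 × -0.7340) = exp(-0.2936) ≈ 0.7456
Fraction lost = 1 − 0.7456 = 0.2544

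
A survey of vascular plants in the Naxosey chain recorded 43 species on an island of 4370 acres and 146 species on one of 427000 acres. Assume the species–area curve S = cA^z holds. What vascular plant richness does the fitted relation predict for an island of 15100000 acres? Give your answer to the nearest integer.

z = ln(146/43) / ln(427000/4370) = 1.2224 / 4.5820 = 0.2668
c = 43 / 4370^0.2668 = 43 / 9.359 = 4.595
S₃ = 4.595 × 15100000^0.2668 = 4.595 × 82.27 ≈ 378

378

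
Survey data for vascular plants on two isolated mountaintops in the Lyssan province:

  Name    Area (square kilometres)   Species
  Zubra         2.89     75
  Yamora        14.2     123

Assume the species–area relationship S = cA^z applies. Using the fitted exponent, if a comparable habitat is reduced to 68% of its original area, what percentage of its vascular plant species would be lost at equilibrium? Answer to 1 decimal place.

11.3%

z = ln(123/75) / ln(14.2/2.89) = 0.4947 / 1.5920 = 0.3107
S_new/S_old = (A_new/A_old)^z = 0.68^0.3107 = exp(0.3107 × -0.3857) = 0.8871
Fraction lost = 1 − 0.8871 = 0.1129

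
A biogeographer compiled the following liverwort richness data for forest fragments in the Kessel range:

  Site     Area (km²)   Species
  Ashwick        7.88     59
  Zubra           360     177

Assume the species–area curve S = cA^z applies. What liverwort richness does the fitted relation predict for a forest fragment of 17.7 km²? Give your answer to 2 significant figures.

z = ln(177/59) / ln(360/7.88) = 1.0986 / 3.8218 = 0.2875
c = 59 / 7.88^0.2875 = 59 / 1.81 = 32.59
S₃ = 32.59 × 17.7^0.2875 = 32.59 × 2.284 ≈ 74.45

74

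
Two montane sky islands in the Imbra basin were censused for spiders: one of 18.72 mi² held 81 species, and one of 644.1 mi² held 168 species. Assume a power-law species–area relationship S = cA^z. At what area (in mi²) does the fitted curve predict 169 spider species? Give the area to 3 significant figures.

z = ln(168/81) / ln(644.1/18.72) = 0.7295 / 3.5383 = 0.2062
c = 81 / 18.72^0.2062 = 81 / 1.829 = 44.28
A = (169/44.28)^(1/0.2062) ⇒ ln A = ln(3.817)/0.2062 = 6.4966
A = e^6.4966 ≈ 662.9 mi²

663 mi²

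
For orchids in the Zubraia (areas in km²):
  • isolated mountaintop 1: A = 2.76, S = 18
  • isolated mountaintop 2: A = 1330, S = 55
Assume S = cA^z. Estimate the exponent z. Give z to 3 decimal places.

Taking logs: ln S = ln c + z ln A, so z = (ln S₂ − ln S₁)/(ln A₂ − ln A₁).
z = ln(55/18) / ln(1330/2.76) = ln(3.056) / ln(481.9) = 1.1170 / 6.1777 = 0.1808

0.181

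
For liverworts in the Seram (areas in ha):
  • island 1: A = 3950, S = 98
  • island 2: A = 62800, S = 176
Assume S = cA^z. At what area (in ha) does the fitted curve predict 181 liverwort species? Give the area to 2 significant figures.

z = ln(176/98) / ln(62800/3950) = 0.5855 / 2.7662 = 0.2117
c = 98 / 3950^0.2117 = 98 / 5.771 = 16.98
A = (181/16.98)^(1/0.2117) ⇒ ln A = ln(10.66)/0.2117 = 11.1801
A = e^11.1801 ≈ 71686 ha

72000 ha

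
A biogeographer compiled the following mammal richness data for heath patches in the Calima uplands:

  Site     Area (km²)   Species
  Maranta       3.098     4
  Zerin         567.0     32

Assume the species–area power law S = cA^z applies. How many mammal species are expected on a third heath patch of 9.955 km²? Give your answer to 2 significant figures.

6.4

z = ln(32/4) / ln(567/3.098) = 2.0794 / 5.2096 = 0.3992
c = 4 / 3.098^0.3992 = 4 / 1.57 = 2.547
S₃ = 2.547 × 9.955^0.3992 = 2.547 × 2.502 ≈ 6.374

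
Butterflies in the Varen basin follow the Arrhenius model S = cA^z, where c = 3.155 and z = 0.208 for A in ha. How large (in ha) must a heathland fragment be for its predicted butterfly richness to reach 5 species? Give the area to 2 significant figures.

9.1 ha

5 = 3.155 × A^0.208  ⇒  A^0.208 = 5/3.155 = 1.585
ln A = ln(1.585) / 0.208 = 0.4604 / 0.208 = 2.2137
A = e^2.2137 ≈ 9.149 ha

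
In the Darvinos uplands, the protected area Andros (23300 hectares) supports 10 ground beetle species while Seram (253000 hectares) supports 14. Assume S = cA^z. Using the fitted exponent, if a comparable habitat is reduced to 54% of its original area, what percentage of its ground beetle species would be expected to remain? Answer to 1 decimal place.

z = ln(14/10) / ln(253000/23300) = 0.3365 / 2.3849 = 0.1411
S_new/S_old = (A_new/A_old)^z = 0.54^0.1411 = exp(0.1411 × -0.6162) = 0.9167

91.7%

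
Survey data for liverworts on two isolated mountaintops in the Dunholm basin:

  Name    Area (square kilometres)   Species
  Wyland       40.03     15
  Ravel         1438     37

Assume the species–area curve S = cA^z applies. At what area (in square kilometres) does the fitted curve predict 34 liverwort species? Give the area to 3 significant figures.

z = ln(37/15) / ln(1438/40.03) = 0.9029 / 3.5814 = 0.2521
c = 15 / 40.03^0.2521 = 15 / 2.535 = 5.917
A = (34/5.917)^(1/0.2521) ⇒ ln A = ln(5.746)/0.2521 = 6.9356
A = e^6.9356 ≈ 1028 square kilometres

1030 square kilometres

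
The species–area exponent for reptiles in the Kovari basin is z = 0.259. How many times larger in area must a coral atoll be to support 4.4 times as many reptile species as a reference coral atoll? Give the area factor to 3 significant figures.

(A₂/A₁)^0.259 = 4.4, so A₂/A₁ = 4.4^(1/0.259) = 4.4^3.861
ln(A₂/A₁) = ln 4.4 / 0.259 = 1.4816 / 0.259 = 5.7205
A₂/A₁ = e^5.7205 ≈ 305.1

305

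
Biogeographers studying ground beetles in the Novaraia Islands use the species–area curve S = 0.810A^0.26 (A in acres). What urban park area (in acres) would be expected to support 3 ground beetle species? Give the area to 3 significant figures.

3 = 0.81 × A^0.26  ⇒  A^0.26 = 3/0.81 = 3.704
ln A = ln(3.704) / 0.26 = 1.3093 / 0.26 = 5.0359
A = e^5.0359 ≈ 153.8 acres

154 acres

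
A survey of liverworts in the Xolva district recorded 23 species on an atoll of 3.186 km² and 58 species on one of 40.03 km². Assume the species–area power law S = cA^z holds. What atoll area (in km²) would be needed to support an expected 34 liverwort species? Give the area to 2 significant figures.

z = ln(58/23) / ln(40.03/3.186) = 0.9249 / 2.5309 = 0.3655
c = 23 / 3.186^0.3655 = 23 / 1.527 = 15.06
A = (34/15.06)^(1/0.3655) ⇒ ln A = ln(2.258)/0.3655 = 2.2283
A = e^2.2283 ≈ 9.284 km²

9.3 km²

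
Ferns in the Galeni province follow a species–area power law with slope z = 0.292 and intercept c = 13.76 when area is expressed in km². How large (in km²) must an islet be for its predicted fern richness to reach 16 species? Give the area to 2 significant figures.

1.7 km²

16 = 13.76 × A^0.292  ⇒  A^0.292 = 16/13.76 = 1.163
ln A = ln(1.163) / 0.292 = 0.1508 / 0.292 = 0.5165
A = e^0.5165 ≈ 1.676 km²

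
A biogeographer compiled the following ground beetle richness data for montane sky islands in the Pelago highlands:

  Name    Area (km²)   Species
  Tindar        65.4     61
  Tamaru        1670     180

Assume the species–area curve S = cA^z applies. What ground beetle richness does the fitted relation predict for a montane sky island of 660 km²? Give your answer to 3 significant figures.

z = ln(180/61) / ln(1670/65.4) = 1.0821 / 3.2401 = 0.3340
c = 61 / 65.4^0.3340 = 61 / 4.04 = 15.1
S₃ = 15.1 × 660^0.3340 = 15.1 × 8.743 ≈ 132

132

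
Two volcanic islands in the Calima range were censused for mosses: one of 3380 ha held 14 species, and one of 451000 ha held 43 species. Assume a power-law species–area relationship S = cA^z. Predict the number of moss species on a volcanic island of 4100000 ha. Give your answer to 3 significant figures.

71.3

z = ln(43/14) / ln(451000/3380) = 1.1221 / 4.8936 = 0.2293
c = 14 / 3380^0.2293 = 14 / 6.445 = 2.172
S₃ = 2.172 × 4100000^0.2293 = 2.172 × 32.84 ≈ 71.33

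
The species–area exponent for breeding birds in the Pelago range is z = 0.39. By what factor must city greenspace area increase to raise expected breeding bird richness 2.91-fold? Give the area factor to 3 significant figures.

(A₂/A₁)^0.39 = 2.91, so A₂/A₁ = 2.91^(1/0.39) = 2.91^2.564
ln(A₂/A₁) = ln 2.91 / 0.39 = 1.0682 / 0.39 = 2.7389
A₂/A₁ = e^2.7389 ≈ 15.47

15.5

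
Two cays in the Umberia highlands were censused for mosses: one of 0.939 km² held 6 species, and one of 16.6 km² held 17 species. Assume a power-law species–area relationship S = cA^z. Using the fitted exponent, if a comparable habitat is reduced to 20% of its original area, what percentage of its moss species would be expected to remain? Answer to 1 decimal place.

z = ln(17/6) / ln(16.6/0.939) = 1.0415 / 2.8723 = 0.3626
S_new/S_old = (A_new/A_old)^z = 0.2^0.3626 = exp(0.3626 × -1.6094) = 0.5579

55.8%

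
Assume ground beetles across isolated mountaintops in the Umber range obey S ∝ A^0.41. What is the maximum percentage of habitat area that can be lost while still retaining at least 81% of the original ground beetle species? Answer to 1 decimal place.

40.2%

Need (A_new/A_old)^0.41 = 0.81, so A_new/A_old = 0.81^(1/0.41) = 0.81^2.439
ln(A_new/A_old) = ln 0.81 / 0.41 = -0.2107 / 0.41 = -0.5140
A_new/A_old = e^-0.5140 ≈ 0.5981
Fraction that can be lost = 1 − 0.5981 = 0.4019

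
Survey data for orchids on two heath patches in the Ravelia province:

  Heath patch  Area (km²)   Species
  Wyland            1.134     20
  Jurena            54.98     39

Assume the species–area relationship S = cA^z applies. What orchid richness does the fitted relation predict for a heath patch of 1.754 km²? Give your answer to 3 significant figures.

21.6

z = ln(39/20) / ln(54.98/1.134) = 0.6678 / 3.8812 = 0.1721
c = 20 / 1.134^0.1721 = 20 / 1.022 = 19.57
S₃ = 19.57 × 1.754^0.1721 = 19.57 × 1.102 ≈ 21.56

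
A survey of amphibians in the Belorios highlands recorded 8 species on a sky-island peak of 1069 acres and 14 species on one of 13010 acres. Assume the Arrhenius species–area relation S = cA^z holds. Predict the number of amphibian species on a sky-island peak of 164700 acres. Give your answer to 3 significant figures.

24.7

z = ln(14/8) / ln(13010/1069) = 0.5596 / 2.4990 = 0.2239
c = 8 / 1069^0.2239 = 8 / 4.768 = 1.678
S₃ = 1.678 × 164700^0.2239 = 1.678 × 14.73 ≈ 24.72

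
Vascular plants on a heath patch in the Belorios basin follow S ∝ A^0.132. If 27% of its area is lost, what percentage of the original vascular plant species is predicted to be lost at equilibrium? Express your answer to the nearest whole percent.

4%

S_new/S_old = (A_new/A_old)^z = 0.73^0.132
= exp(0.132 × ln 0.73) = exp(0.132 × -0.3147) = exp(-0.0415) ≈ 0.9593
Fraction lost = 1 − 0.9593 = 0.04069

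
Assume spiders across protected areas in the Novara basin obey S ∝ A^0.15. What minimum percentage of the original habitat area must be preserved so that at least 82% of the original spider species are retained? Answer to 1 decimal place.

Need (A_new/A_old)^0.15 = 0.82, so A_new/A_old = 0.82^(1/0.15) = 0.82^6.667
ln(A_new/A_old) = ln 0.82 / 0.15 = -0.1985 / 0.15 = -1.3230
A_new/A_old = e^-1.3230 ≈ 0.2663

26.6%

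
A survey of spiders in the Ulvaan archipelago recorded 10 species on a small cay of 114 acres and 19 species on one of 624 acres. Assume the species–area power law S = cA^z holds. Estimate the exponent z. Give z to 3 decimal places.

0.378

Taking logs: ln S = ln c + z ln A, so z = (ln S₂ − ln S₁)/(ln A₂ − ln A₁).
z = ln(19/10) / ln(624/114) = ln(1.9) / ln(5.474) = 0.6419 / 1.7000 = 0.3776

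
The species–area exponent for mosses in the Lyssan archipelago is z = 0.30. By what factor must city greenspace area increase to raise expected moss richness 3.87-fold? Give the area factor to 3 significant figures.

91.0

(A₂/A₁)^0.3 = 3.87, so A₂/A₁ = 3.87^(1/0.3) = 3.87^3.333
ln(A₂/A₁) = ln 3.87 / 0.3 = 1.3533 / 0.3 = 4.5108
A₂/A₁ = e^4.5108 ≈ 91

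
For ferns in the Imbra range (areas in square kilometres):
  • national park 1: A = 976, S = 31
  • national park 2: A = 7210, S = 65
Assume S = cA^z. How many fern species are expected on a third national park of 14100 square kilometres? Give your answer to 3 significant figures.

83.3

z = ln(65/31) / ln(7210/976) = 0.7404 / 1.9998 = 0.3702
c = 31 / 976^0.3702 = 31 / 12.79 = 2.424
S₃ = 2.424 × 14100^0.3702 = 2.424 × 34.37 ≈ 83.32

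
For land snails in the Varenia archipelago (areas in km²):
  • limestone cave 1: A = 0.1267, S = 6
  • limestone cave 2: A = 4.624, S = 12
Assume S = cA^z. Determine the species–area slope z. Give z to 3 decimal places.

Taking logs: ln S = ln c + z ln A, so z = (ln S₂ − ln S₁)/(ln A₂ − ln A₁).
z = ln(12/6) / ln(4.624/0.1267) = ln(2) / ln(36.5) = 0.6931 / 3.5972 = 0.1927

0.193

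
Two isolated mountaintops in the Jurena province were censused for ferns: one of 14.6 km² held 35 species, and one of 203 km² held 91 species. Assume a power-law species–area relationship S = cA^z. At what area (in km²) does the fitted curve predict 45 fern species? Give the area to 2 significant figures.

29 km²

z = ln(91/35) / ln(203/14.6) = 0.9555 / 2.6322 = 0.3630
c = 35 / 14.6^0.3630 = 35 / 2.647 = 13.22
A = (45/13.22)^(1/0.3630) ⇒ ln A = ln(3.403)/0.3630 = 3.3733
A = e^3.3733 ≈ 29.18 km²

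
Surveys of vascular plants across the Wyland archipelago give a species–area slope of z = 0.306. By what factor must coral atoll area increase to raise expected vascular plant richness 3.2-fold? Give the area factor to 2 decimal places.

(A₂/A₁)^0.306 = 3.2, so A₂/A₁ = 3.2^(1/0.306) = 3.2^3.268
ln(A₂/A₁) = ln 3.2 / 0.306 = 1.1632 / 0.306 = 3.8011
A₂/A₁ = e^3.8011 ≈ 44.75

44.75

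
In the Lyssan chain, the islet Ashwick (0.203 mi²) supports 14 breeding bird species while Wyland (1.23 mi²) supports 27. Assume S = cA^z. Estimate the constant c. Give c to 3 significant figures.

z = ln(S₂/S₁) / ln(A₂/A₁) = ln(27/14) / ln(1.23/0.203) = 0.6568 / 1.8016 = 0.3646
c = S₁ / A₁^z = 14 / 0.203^0.3646 = 14 / 0.5592 = 25.04

25.0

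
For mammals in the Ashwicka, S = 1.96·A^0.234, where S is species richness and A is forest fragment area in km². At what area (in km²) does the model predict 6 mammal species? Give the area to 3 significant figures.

6 = 1.96 × A^0.234  ⇒  A^0.234 = 6/1.96 = 3.061
ln A = ln(3.061) / 0.234 = 1.1188 / 0.234 = 4.7813
A = e^4.7813 ≈ 119.3 km²

119 km²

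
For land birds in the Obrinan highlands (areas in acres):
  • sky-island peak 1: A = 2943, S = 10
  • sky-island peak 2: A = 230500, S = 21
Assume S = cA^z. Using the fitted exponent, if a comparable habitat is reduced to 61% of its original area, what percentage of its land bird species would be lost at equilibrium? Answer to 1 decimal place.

z = ln(21/10) / ln(230500/2943) = 0.7419 / 4.3608 = 0.1701
S_new/S_old = (A_new/A_old)^z = 0.61^0.1701 = exp(0.1701 × -0.4943) = 0.9193
Fraction lost = 1 − 0.9193 = 0.08066

8.1%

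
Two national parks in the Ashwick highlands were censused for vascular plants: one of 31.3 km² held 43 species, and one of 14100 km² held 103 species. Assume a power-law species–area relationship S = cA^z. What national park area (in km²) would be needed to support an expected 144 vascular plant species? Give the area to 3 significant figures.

z = ln(103/43) / ln(14100/31.3) = 0.8735 / 6.1103 = 0.1430
c = 43 / 31.3^0.1430 = 43 / 1.636 = 26.28
A = (144/26.28)^(1/0.1430) ⇒ ln A = ln(5.479)/0.1430 = 11.8978
A = e^11.8978 ≈ 146948 km²

147000 km²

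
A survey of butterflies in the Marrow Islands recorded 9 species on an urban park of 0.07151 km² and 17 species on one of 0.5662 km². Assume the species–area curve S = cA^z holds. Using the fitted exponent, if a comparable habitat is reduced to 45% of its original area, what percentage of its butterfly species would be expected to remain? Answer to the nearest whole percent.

z = ln(17/9) / ln(0.5662/0.07151) = 0.6360 / 2.0691 = 0.3074
S_new/S_old = (A_new/A_old)^z = 0.45^0.3074 = exp(0.3074 × -0.7985) = 0.7824

78%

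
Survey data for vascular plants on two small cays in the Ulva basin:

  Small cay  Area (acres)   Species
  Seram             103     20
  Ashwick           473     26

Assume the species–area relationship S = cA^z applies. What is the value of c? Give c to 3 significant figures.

z = ln(S₂/S₁) / ln(A₂/A₁) = ln(26/20) / ln(473/103) = 0.2624 / 1.5244 = 0.1721
c = S₁ / A₁^z = 20 / 103^0.1721 = 20 / 2.22 = 9.007

9.01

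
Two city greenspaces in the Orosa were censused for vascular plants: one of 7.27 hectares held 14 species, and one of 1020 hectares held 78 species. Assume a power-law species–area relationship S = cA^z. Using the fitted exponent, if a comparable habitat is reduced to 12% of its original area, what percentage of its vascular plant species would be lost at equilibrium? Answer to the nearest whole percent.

z = ln(78/14) / ln(1020/7.27) = 1.7177 / 4.9438 = 0.3474
S_new/S_old = (A_new/A_old)^z = 0.12^0.3474 = exp(0.3474 × -2.1203) = 0.4787
Fraction lost = 1 − 0.4787 = 0.5213

52%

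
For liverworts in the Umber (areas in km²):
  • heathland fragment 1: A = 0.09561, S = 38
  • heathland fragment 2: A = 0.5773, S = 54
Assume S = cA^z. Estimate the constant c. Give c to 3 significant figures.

z = ln(S₂/S₁) / ln(A₂/A₁) = ln(54/38) / ln(0.5773/0.09561) = 0.3514 / 1.7981 = 0.1954
c = S₁ / A₁^z = 38 / 0.09561^0.1954 = 38 / 0.6321 = 60.12

60.1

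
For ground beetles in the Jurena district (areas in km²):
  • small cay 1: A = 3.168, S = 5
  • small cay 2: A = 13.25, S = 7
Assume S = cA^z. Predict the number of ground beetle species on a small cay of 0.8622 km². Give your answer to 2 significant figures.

z = ln(7/5) / ln(13.25/3.168) = 0.3365 / 1.4309 = 0.2351
c = 5 / 3.168^0.2351 = 5 / 1.311 = 3.813
S₃ = 3.813 × 0.8622^0.2351 = 3.813 × 0.9657 ≈ 3.682

3.7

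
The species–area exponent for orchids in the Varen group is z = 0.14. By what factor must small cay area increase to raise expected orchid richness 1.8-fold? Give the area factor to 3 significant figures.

66.6

(A₂/A₁)^0.14 = 1.8, so A₂/A₁ = 1.8^(1/0.14) = 1.8^7.143
ln(A₂/A₁) = ln 1.8 / 0.14 = 0.5878 / 0.14 = 4.1985
A₂/A₁ = e^4.1985 ≈ 66.58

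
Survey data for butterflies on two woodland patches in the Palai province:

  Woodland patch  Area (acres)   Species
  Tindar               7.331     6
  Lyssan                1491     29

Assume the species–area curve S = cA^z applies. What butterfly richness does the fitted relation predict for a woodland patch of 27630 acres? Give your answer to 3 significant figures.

68.9

z = ln(29/6) / ln(1491/7.331) = 1.5755 / 5.3151 = 0.2964
c = 6 / 7.331^0.2964 = 6 / 1.805 = 3.324
S₃ = 3.324 × 27630^0.2964 = 3.324 × 20.73 ≈ 68.9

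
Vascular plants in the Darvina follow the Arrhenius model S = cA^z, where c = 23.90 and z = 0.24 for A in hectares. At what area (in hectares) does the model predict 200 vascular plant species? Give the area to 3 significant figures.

200 = 23.9 × A^0.24  ⇒  A^0.24 = 200/23.9 = 8.368
ln A = ln(8.368) / 0.24 = 2.1244 / 0.24 = 8.8518
A = e^8.8518 ≈ 6987 hectares

6990 hectares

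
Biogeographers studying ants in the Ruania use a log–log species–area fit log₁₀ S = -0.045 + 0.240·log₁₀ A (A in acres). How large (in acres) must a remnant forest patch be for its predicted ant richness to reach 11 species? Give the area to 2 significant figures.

11 = 0.9016 × A^0.24  ⇒  A^0.24 = 11/0.9016 = 12.2
ln A = ln(12.2) / 0.24 = 2.5015 / 0.24 = 10.4230
A = e^10.4230 ≈ 33623 acres

34000 acres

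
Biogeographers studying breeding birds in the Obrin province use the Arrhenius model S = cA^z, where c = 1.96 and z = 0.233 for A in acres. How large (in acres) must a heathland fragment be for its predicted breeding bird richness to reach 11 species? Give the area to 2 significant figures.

11 = 1.96 × A^0.233  ⇒  A^0.233 = 11/1.96 = 5.612
ln A = ln(5.612) / 0.233 = 1.7250 / 0.233 = 7.4032
A = e^7.4032 ≈ 1641 acres

1600 acres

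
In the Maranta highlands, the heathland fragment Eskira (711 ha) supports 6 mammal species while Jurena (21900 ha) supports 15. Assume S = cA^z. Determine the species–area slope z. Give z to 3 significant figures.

0.267

Taking logs: ln S = ln c + z ln A, so z = (ln S₂ − ln S₁)/(ln A₂ − ln A₁).
z = ln(15/6) / ln(21900/711) = ln(2.5) / ln(30.8) = 0.9163 / 3.4276 = 0.2673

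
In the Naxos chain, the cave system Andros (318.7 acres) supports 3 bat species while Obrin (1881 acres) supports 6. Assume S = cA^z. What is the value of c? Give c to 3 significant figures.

0.316

z = ln(S₂/S₁) / ln(A₂/A₁) = ln(6/3) / ln(1881/318.7) = 0.6931 / 1.7753 = 0.3904
c = S₁ / A₁^z = 3 / 318.7^0.3904 = 3 / 9.493 = 0.316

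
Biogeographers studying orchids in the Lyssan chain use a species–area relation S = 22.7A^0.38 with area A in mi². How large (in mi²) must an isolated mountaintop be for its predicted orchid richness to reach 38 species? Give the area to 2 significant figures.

38 = 22.7 × A^0.38  ⇒  A^0.38 = 38/22.7 = 1.674
ln A = ln(1.674) / 0.38 = 0.5152 / 0.38 = 1.3558
A = e^1.3558 ≈ 3.88 mi²

3.9 mi²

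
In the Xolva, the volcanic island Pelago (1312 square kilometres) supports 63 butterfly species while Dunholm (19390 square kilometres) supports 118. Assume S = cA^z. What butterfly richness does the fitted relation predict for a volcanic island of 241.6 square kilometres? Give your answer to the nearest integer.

42

z = ln(118/63) / ln(19390/1312) = 0.6275 / 2.6932 = 0.2330
c = 63 / 1312^0.2330 = 63 / 5.327 = 11.83
S₃ = 11.83 × 241.6^0.2330 = 11.83 × 3.592 ≈ 42.47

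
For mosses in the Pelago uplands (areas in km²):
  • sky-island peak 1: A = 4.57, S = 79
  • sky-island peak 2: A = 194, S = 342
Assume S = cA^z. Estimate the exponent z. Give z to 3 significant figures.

0.391

Taking logs: ln S = ln c + z ln A, so z = (ln S₂ − ln S₁)/(ln A₂ − ln A₁).
z = ln(342/79) / ln(194/4.57) = ln(4.329) / ln(42.45) = 1.4654 / 3.7483 = 0.3909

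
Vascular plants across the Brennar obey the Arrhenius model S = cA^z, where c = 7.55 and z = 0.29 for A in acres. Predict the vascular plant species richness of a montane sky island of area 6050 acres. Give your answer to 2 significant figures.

S = 7.55 × 6050^0.29
ln S = ln 7.55 + 0.29 × ln 6050 = 2.0215 + 0.29 × 8.7078 = 4.5468
S = e^4.5468 ≈ 94.33

94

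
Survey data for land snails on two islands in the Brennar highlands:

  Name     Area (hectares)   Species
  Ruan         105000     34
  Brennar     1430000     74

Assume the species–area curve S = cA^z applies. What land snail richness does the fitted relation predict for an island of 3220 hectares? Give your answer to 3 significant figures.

12.0

z = ln(74/34) / ln(1430000/105000) = 0.7777 / 2.6115 = 0.2978
c = 34 / 105000^0.2978 = 34 / 31.28 = 1.087
S₃ = 1.087 × 3220^0.2978 = 1.087 × 11.08 ≈ 12.04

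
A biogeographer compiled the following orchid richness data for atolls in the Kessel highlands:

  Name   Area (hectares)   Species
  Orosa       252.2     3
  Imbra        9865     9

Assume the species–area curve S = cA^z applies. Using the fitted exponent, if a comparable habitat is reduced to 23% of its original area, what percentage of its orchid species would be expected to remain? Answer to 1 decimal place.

64.4%

z = ln(9/3) / ln(9865/252.2) = 1.0986 / 3.6665 = 0.2996
S_new/S_old = (A_new/A_old)^z = 0.23^0.2996 = exp(0.2996 × -1.4697) = 0.6438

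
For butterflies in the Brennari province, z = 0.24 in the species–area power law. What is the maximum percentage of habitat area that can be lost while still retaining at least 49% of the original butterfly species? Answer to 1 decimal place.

Need (A_new/A_old)^0.24 = 0.49, so A_new/A_old = 0.49^(1/0.24) = 0.49^4.167
ln(A_new/A_old) = ln 0.49 / 0.24 = -0.7133 / 0.24 = -2.9723
A_new/A_old = e^-2.9723 ≈ 0.05119
Fraction that can be lost = 1 − 0.05119 = 0.9488

94.9%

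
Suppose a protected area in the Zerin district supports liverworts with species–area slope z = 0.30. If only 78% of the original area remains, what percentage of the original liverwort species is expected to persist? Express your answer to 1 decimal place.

S_new/S_old = (A_new/A_old)^z = 0.78^0.3
= exp(0.3 × ln 0.78) = exp(0.3 × -0.2485) = exp(-0.0745) ≈ 0.9282

92.8%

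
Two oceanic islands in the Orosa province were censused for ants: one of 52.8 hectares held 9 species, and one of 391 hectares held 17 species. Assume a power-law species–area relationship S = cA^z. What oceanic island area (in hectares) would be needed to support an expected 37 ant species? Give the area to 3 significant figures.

4520 hectares

z = ln(17/9) / ln(391/52.8) = 0.6360 / 2.0022 = 0.3176
c = 9 / 52.8^0.3176 = 9 / 3.525 = 2.553
A = (37/2.553)^(1/0.3176) ⇒ ln A = ln(14.49)/0.3176 = 8.4170
A = e^8.4170 ≈ 4524 hectares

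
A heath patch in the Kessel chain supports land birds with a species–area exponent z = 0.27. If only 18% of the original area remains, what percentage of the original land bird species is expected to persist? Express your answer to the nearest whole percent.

63%

S_new/S_old = (A_new/A_old)^z = 0.18^0.27
= exp(0.27 × ln 0.18) = exp(0.27 × -1.7148) = exp(-0.4630) ≈ 0.6294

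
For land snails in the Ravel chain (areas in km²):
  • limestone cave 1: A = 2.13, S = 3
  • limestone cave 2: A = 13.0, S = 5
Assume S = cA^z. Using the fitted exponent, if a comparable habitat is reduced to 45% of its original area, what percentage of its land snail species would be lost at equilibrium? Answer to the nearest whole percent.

z = ln(5/3) / ln(13/2.13) = 0.5108 / 1.8088 = 0.2824
S_new/S_old = (A_new/A_old)^z = 0.45^0.2824 = exp(0.2824 × -0.7985) = 0.7981
Fraction lost = 1 − 0.7981 = 0.2019

20%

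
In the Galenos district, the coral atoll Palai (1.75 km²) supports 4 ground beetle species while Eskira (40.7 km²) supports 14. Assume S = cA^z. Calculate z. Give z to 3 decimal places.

0.398

Taking logs: ln S = ln c + z ln A, so z = (ln S₂ − ln S₁)/(ln A₂ − ln A₁).
z = ln(14/4) / ln(40.7/1.75) = ln(3.5) / ln(23.26) = 1.2528 / 3.1466 = 0.3981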